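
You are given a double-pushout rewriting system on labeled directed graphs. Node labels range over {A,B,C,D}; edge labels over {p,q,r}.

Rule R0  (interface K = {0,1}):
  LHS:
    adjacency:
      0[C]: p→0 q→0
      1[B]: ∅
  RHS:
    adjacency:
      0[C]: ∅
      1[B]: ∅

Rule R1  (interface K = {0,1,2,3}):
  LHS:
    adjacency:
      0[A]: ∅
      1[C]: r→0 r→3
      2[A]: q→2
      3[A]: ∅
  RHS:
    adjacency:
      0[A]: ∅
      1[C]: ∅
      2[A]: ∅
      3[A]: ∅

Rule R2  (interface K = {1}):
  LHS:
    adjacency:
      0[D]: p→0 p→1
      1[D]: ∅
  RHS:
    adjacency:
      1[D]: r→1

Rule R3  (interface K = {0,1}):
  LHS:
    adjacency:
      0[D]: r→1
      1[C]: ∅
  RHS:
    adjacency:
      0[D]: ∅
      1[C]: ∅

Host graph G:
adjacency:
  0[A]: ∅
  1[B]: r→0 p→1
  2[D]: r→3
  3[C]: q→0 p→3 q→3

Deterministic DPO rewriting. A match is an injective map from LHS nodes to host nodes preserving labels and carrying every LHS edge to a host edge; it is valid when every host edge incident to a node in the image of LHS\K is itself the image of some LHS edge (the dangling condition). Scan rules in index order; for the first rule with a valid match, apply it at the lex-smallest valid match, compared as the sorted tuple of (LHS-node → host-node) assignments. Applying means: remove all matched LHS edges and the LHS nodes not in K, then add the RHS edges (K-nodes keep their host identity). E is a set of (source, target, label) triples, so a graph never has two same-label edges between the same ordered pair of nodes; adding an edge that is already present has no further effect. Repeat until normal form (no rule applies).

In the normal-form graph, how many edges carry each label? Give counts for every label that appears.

Answer: p:1 q:1 r:1

Rewrite trace:
start.  V:4 E:6  edges: 1-r->0 1-p->1 2-r->3 3-q->0 3-p->3 3-q->3
1. fire R0 via {0↦3, 1↦1}  →  V:4 E:4  edges: 1-r->0 1-p->1 2-r->3 3-q->0
2. fire R3 via {0↦2, 1↦3}  →  V:4 E:3  edges: 1-r->0 1-p->1 3-q->0
final graph: no rule applies after step 2
NF edges: [(1, 0, 'r'), (1, 1, 'p'), (3, 0, 'q')]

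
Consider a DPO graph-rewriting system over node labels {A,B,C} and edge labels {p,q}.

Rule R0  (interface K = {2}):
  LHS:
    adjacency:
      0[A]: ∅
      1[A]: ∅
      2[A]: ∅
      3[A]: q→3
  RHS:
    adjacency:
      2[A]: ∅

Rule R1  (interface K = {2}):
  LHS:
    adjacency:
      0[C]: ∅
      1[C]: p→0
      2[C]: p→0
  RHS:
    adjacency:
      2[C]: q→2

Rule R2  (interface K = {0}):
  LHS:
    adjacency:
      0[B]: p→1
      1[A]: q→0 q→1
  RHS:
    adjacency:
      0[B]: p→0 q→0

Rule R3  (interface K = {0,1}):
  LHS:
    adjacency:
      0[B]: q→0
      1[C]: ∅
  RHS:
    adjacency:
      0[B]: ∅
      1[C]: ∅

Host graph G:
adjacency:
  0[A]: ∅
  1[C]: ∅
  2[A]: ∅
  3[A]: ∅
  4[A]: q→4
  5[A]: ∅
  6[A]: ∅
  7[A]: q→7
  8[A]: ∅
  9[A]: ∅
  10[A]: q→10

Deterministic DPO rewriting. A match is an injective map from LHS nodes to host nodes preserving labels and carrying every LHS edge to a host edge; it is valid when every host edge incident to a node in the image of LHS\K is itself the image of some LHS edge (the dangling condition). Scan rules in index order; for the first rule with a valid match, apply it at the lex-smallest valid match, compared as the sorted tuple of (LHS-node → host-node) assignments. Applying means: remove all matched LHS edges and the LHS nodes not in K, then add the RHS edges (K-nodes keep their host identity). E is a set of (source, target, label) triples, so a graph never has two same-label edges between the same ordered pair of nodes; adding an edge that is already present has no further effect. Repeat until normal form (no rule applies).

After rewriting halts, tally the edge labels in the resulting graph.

Answer: (no edges)

Steps:
start.  V:11 E:3  edges: 4-q->4 7-q->7 10-q->10
1. fire R0 via {0↦0, 1↦2, 2↦3, 3↦4}  →  V:8 E:2  edges: 7-q->7 10-q->10
2. fire R0 via {0↦3, 1↦5, 2↦6, 3↦7}  →  V:5 E:1  edges: 10-q->10
3. fire R0 via {0↦6, 1↦8, 2↦9, 3↦10}  →  V:2 E:0  edges: ∅
final graph: no rule applies after step 3
NF edges: []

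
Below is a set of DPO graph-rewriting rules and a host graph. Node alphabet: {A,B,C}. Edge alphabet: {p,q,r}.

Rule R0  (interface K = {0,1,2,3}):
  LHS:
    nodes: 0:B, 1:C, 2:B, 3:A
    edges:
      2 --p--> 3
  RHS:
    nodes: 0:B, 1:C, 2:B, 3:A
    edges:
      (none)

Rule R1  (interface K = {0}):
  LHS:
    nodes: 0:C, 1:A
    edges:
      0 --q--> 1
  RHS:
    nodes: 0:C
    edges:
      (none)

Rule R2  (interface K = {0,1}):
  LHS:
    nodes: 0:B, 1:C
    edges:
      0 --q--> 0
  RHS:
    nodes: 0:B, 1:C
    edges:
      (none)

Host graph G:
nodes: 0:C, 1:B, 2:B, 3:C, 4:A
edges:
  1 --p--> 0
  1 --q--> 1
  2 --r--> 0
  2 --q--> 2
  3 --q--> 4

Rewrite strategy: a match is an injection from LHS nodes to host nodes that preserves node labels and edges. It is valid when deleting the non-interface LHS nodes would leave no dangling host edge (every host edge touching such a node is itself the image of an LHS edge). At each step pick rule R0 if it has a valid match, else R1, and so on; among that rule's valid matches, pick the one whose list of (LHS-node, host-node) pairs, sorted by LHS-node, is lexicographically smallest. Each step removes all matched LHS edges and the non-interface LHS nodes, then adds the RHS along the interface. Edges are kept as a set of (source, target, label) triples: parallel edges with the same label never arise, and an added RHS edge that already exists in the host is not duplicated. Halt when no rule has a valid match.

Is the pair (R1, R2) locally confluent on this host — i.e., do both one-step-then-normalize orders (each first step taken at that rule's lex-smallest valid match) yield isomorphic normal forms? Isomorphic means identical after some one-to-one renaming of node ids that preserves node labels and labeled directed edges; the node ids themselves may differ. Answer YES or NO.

Answer: YES

Derivation:
branch R1-first: apply at {0↦3, 1↦4} → |E|=4, then 2 more step(s) → NF |V|=4 |E|=2 V={0:C, 1:B, 2:B, 3:C} E=1-p->0 2-r->0
branch R2-first: apply at {0↦1, 1↦0} → |E|=4, then 2 more step(s) → NF |V|=4 |E|=2 V={0:C, 1:B, 2:B, 3:C} E=1-p->0 2-r->0
graphs isomorphic (equal up to label-preserving node renaming)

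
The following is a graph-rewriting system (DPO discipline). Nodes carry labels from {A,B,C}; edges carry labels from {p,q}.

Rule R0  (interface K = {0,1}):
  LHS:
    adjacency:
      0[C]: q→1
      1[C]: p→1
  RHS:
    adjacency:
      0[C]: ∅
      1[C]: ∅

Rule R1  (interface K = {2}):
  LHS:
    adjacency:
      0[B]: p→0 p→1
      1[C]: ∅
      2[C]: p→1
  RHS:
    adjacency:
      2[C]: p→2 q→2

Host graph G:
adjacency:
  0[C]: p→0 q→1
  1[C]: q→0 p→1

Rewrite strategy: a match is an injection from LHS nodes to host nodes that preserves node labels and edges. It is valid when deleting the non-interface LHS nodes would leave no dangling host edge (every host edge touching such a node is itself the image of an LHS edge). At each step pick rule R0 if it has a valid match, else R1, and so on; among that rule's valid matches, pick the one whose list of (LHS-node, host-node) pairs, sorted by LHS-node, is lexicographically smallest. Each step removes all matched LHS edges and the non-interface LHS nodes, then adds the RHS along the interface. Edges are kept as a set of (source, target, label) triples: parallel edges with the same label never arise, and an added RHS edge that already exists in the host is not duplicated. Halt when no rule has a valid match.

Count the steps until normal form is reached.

[0] host  ⇒  2 nodes, 4 edges  {0-p->0 0-q->1 1-q->0 1-p->1}
[1] R0 @ {0↦0, 1↦1}  ⇒  2 nodes, 2 edges  {0-p->0 1-q->0}
[2] R0 @ {0↦1, 1↦0}  ⇒  2 nodes, 0 edges  {∅}
normal form: no rule applies after step 2

Answer: 2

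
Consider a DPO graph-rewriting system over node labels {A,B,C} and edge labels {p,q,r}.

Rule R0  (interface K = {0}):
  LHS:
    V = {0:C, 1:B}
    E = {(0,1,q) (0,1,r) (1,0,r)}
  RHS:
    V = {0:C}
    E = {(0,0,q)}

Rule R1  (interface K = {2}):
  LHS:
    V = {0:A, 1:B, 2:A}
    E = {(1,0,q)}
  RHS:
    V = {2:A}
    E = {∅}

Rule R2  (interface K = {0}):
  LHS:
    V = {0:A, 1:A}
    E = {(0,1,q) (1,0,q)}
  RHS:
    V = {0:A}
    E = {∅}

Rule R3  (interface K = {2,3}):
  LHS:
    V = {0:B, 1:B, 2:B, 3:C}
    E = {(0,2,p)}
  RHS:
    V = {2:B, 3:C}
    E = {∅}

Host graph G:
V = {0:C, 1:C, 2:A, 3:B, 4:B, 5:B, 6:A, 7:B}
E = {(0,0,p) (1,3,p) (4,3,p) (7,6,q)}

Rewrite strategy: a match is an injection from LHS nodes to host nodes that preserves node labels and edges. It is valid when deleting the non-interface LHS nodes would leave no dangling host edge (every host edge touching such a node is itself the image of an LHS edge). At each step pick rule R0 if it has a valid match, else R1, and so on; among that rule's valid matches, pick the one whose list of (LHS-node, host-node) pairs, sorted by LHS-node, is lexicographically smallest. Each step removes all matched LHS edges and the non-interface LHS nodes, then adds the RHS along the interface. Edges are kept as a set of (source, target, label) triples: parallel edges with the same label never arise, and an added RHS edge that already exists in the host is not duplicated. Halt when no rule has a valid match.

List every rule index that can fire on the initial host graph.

R0: no valid match — LHS pattern not found
R1: 1 valid match — {0↦6, 1↦7, 2↦2}
R2: no valid match — LHS pattern not found
R3: 2 valid matches — {0↦4, 1↦5, 2↦3, 3↦0}, {0↦4, 1↦5, 2↦3, 3↦1}

Answer: [R1,R3]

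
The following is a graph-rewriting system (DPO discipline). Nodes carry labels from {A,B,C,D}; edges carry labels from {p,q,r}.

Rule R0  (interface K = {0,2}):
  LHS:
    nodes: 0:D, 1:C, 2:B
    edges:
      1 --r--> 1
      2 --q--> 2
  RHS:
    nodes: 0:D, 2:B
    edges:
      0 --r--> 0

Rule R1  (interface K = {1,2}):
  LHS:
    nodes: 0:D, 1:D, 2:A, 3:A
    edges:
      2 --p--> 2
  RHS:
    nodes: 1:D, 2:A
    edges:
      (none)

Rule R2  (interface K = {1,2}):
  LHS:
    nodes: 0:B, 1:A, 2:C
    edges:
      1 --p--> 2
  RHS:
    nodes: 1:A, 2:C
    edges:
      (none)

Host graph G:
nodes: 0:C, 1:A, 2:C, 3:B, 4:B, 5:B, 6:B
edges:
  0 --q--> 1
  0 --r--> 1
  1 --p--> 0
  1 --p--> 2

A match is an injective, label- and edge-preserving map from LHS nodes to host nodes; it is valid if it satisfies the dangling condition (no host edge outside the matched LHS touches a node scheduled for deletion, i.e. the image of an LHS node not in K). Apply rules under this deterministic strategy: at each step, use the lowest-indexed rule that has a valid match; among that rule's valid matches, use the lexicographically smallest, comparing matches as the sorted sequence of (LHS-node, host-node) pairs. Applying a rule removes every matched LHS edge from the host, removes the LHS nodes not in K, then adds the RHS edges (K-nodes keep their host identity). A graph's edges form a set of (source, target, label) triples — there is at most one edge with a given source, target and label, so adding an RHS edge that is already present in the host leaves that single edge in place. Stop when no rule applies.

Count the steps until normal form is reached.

start.  V:7 E:4  edges: 0-q->1 0-r->1 1-p->0 1-p->2
1. fire R2 via {0↦3, 1↦1, 2↦0}  →  V:6 E:3  edges: 0-q->1 0-r->1 1-p->2
2. fire R2 via {0↦4, 1↦1, 2↦2}  →  V:5 E:2  edges: 0-q->1 0-r->1
final graph: no rule applies after step 2

Answer: 2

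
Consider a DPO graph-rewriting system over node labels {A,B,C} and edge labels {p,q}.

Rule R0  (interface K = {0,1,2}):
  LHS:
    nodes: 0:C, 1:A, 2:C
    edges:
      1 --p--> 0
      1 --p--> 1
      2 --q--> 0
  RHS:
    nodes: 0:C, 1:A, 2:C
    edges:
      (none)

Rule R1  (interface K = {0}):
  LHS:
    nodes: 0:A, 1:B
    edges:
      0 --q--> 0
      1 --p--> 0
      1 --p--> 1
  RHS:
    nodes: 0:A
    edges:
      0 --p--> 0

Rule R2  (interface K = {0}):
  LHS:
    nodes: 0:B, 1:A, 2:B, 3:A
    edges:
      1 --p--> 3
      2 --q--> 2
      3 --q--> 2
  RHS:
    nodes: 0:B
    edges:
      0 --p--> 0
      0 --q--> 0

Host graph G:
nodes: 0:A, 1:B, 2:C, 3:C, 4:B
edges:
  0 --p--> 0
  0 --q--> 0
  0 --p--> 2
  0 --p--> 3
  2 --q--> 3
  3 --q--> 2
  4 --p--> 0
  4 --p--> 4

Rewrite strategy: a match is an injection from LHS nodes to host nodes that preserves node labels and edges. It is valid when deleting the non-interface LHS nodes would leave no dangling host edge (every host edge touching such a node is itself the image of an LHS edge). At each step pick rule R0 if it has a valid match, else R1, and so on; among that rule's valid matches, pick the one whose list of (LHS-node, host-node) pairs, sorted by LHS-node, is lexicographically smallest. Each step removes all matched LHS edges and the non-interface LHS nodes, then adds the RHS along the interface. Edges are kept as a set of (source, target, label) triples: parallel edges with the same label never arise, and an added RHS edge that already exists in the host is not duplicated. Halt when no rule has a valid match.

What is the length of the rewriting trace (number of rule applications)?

[0] host  ⇒  5 nodes, 8 edges  {0-p->0 0-q->0 0-p->2 0-p->3 2-q->3 3-q->2 4-p->0 4-p->4}
[1] R0 @ {0↦2, 1↦0, 2↦3}  ⇒  5 nodes, 5 edges  {0-q->0 0-p->3 2-q->3 4-p->0 4-p->4}
[2] R1 @ {0↦0, 1↦4}  ⇒  4 nodes, 3 edges  {0-p->0 0-p->3 2-q->3}
[3] R0 @ {0↦3, 1↦0, 2↦2}  ⇒  4 nodes, 0 edges  {∅}
final graph: no rule applies after step 3

Answer: 3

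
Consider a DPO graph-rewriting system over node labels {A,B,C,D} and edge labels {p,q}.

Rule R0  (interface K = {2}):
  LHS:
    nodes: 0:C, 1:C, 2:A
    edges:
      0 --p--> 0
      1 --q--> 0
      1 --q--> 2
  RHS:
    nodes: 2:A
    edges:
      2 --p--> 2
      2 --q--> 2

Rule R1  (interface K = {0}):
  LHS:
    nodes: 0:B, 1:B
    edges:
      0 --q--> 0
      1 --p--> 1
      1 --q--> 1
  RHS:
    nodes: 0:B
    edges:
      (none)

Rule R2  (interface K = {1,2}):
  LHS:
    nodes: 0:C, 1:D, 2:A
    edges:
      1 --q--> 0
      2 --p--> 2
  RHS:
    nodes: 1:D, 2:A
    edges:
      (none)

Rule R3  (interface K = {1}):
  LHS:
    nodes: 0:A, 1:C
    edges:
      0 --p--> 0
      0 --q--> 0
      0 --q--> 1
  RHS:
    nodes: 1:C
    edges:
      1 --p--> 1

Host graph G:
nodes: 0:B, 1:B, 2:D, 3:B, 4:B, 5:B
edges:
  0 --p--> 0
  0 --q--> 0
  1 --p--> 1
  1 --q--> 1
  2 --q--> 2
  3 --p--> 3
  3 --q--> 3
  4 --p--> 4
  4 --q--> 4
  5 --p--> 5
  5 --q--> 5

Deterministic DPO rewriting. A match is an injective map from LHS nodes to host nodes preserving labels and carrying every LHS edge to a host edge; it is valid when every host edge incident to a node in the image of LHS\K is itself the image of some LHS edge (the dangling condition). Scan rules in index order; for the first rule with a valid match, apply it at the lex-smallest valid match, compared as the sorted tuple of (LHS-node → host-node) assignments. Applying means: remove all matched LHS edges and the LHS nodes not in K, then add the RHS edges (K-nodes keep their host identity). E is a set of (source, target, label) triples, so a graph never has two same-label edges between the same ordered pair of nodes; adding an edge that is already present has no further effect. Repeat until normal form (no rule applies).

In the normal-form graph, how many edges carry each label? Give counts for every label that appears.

initial: |V|=6 |E|=11  E = 0-p->0 0-q->0 1-p->1 1-q->1 2-q->2 3-p->3 3-q->3 4-p->4 4-q->4 5-p->5 5-q->5
step 1: apply R1 at {0↦0, 1↦1}  → |V|=5 |E|=8  E = 0-p->0 2-q->2 3-p->3 3-q->3 4-p->4 4-q->4 5-p->5 5-q->5
step 2: apply R1 at {0↦3, 1↦4}  → |V|=4 |E|=5  E = 0-p->0 2-q->2 3-p->3 5-p->5 5-q->5
halt: no rule applies after step 2
NF edges: [(0, 0, 'p'), (2, 2, 'q'), (3, 3, 'p'), (5, 5, 'p'), (5, 5, 'q')]

Answer: p:3 q:2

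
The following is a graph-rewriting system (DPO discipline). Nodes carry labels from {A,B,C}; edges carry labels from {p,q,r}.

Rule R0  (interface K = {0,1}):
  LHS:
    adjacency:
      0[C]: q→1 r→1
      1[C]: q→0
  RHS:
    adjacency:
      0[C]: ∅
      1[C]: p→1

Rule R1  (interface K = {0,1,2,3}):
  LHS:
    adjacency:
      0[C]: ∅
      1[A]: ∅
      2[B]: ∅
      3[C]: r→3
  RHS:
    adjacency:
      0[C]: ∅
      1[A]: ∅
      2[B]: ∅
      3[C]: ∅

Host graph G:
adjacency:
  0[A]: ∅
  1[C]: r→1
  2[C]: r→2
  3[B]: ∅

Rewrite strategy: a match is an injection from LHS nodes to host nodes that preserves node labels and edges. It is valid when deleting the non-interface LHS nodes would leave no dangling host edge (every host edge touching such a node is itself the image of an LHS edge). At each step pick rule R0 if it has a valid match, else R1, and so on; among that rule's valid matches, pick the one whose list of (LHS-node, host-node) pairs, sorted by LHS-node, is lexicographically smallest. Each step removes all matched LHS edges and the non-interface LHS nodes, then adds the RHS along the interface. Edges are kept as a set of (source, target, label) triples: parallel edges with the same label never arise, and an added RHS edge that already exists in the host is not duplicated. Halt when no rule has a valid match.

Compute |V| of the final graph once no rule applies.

[0] host  ⇒  4 nodes, 2 edges  {1-r->1 2-r->2}
[1] R1 @ {0↦1, 1↦0, 2↦3, 3↦2}  ⇒  4 nodes, 1 edges  {1-r->1}
[2] R1 @ {0↦2, 1↦0, 2↦3, 3↦1}  ⇒  4 nodes, 0 edges  {∅}
normal form: no rule applies after step 2
NF nodes: {0:A, 1:C, 2:C, 3:B}

Answer: 4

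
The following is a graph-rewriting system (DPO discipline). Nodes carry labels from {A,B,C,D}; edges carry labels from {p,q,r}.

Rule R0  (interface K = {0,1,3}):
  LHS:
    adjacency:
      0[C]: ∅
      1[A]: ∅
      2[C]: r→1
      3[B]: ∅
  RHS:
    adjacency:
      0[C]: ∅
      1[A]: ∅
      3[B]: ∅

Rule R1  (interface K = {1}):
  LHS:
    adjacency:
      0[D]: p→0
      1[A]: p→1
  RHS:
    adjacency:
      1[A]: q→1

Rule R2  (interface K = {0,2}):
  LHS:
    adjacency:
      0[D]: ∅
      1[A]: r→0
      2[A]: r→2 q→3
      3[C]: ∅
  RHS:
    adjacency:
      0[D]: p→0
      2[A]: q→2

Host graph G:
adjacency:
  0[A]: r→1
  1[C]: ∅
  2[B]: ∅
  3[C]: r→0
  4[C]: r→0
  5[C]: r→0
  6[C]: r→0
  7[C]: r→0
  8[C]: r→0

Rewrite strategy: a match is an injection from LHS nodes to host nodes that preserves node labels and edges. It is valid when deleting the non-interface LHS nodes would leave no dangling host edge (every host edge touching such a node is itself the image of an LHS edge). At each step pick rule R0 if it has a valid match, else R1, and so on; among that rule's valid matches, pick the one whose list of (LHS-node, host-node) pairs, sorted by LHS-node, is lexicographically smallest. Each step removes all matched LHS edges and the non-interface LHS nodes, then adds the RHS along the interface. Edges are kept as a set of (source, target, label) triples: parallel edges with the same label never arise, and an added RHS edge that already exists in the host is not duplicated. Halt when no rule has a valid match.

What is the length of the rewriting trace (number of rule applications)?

Answer: 6

Derivation:
start.  V:9 E:7  edges: 0-r->1 3-r->0 4-r->0 5-r->0 6-r->0 7-r->0 8-r->0
1. fire R0 via {0↦1, 1↦0, 2↦3, 3↦2}  →  V:8 E:6  edges: 0-r->1 4-r->0 5-r->0 6-r->0 7-r->0 8-r->0
2. fire R0 via {0↦1, 1↦0, 2↦4, 3↦2}  →  V:7 E:5  edges: 0-r->1 5-r->0 6-r->0 7-r->0 8-r->0
3. fire R0 via {0↦1, 1↦0, 2↦5, 3↦2}  →  V:6 E:4  edges: 0-r->1 6-r->0 7-r->0 8-r->0
4. fire R0 via {0↦1, 1↦0, 2↦6, 3↦2}  →  V:5 E:3  edges: 0-r->1 7-r->0 8-r->0
5. fire R0 via {0↦1, 1↦0, 2↦7, 3↦2}  →  V:4 E:2  edges: 0-r->1 8-r->0
6. fire R0 via {0↦1, 1↦0, 2↦8, 3↦2}  →  V:3 E:1  edges: 0-r->1
halt: no rule applies after step 6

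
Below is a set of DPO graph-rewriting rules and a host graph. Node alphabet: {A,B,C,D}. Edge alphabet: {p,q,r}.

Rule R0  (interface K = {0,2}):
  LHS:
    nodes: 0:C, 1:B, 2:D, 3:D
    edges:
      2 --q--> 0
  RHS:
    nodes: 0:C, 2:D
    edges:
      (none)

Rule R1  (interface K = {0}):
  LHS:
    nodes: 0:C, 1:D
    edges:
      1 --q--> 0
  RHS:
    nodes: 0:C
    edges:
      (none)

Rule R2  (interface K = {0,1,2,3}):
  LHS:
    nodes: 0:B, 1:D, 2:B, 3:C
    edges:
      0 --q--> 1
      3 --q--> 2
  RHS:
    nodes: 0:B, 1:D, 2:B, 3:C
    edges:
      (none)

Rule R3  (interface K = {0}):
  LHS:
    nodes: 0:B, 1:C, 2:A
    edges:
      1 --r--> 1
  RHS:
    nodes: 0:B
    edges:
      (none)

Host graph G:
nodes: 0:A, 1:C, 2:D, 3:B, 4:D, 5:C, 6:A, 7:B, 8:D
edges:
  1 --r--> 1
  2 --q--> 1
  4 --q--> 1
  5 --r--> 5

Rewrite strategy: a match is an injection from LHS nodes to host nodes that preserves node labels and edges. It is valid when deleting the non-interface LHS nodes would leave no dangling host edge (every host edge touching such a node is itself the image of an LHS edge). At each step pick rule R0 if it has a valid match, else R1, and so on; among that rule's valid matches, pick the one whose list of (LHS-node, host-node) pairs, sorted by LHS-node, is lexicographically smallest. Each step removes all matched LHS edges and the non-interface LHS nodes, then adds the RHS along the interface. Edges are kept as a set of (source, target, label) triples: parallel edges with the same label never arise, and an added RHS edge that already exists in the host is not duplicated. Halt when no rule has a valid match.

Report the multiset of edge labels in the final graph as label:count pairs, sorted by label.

Answer: r:2

Steps:
[0] host  ⇒  9 nodes, 4 edges  {1-r->1 2-q->1 4-q->1 5-r->5}
[1] R0 @ {0↦1, 1↦3, 2↦2, 3↦8}  ⇒  7 nodes, 3 edges  {1-r->1 4-q->1 5-r->5}
[2] R0 @ {0↦1, 1↦7, 2↦4, 3↦2}  ⇒  5 nodes, 2 edges  {1-r->1 5-r->5}
halt: no rule applies after step 2
NF edges: [(1, 1, 'r'), (5, 5, 'r')]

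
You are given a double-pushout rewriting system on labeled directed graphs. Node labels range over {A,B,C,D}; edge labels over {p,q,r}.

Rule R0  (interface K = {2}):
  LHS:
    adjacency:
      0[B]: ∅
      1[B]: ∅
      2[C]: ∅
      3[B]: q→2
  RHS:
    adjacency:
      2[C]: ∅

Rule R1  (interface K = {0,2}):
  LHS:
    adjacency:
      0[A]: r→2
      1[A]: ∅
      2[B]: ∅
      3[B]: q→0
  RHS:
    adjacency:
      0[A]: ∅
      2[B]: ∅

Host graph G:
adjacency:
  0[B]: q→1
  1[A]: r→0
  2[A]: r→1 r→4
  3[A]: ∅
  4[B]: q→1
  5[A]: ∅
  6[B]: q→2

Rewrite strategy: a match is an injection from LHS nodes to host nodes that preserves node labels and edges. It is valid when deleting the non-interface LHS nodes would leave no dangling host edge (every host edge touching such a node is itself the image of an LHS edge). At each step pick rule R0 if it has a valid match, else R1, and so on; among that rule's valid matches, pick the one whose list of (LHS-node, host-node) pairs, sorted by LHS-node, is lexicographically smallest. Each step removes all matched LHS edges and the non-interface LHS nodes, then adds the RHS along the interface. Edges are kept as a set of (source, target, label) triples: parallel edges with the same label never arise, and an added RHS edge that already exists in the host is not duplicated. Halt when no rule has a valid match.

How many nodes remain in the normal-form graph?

[0] host  ⇒  7 nodes, 6 edges  {0-q->1 1-r->0 2-r->1 2-r->4 4-q->1 6-q->2}
[1] R1 @ {0↦2, 1↦3, 2↦4, 3↦6}  ⇒  5 nodes, 4 edges  {0-q->1 1-r->0 2-r->1 4-q->1}
[2] R1 @ {0↦1, 1↦5, 2↦0, 3↦4}  ⇒  3 nodes, 2 edges  {0-q->1 2-r->1}
normal form: no rule applies after step 2
NF nodes: {0:B, 1:A, 2:A}

Answer: 3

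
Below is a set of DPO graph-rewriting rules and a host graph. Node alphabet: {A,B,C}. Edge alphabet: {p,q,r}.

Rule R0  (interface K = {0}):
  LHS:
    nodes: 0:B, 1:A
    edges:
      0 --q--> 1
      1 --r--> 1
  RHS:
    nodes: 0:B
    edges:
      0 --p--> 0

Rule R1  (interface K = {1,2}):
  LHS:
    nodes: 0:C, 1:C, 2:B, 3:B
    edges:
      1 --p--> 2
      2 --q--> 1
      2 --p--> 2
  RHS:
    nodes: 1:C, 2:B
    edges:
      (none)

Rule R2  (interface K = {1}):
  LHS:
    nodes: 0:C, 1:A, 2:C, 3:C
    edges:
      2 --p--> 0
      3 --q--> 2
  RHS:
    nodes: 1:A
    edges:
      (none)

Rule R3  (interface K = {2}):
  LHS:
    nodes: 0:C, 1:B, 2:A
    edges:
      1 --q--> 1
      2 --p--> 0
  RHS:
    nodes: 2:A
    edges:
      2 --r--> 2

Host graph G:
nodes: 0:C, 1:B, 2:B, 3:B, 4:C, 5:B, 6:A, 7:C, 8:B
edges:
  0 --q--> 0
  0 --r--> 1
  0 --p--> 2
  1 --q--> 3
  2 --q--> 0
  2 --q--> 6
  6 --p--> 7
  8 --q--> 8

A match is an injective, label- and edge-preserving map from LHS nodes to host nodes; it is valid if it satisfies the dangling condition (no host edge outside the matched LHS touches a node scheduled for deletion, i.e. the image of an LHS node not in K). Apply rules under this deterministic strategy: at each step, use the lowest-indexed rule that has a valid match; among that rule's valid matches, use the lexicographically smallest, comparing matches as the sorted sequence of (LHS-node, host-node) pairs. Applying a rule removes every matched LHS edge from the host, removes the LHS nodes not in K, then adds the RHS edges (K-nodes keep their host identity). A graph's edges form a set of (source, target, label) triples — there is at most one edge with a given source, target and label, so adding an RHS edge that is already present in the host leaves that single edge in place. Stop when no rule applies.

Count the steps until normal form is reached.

[0] host  ⇒  9 nodes, 8 edges  {0-q->0 0-r->1 0-p->2 1-q->3 2-q->0 2-q->6 6-p->7 8-q->8}
[1] R3 @ {0↦7, 1↦8, 2↦6}  ⇒  7 nodes, 7 edges  {0-q->0 0-r->1 0-p->2 1-q->3 2-q->0 2-q->6 6-r->6}
[2] R0 @ {0↦2, 1↦6}  ⇒  6 nodes, 6 edges  {0-q->0 0-r->1 0-p->2 1-q->3 2-q->0 2-p->2}
[3] R1 @ {0↦4, 1↦0, 2↦2, 3↦5}  ⇒  4 nodes, 3 edges  {0-q->0 0-r->1 1-q->3}
final graph: no rule applies after step 3

Answer: 3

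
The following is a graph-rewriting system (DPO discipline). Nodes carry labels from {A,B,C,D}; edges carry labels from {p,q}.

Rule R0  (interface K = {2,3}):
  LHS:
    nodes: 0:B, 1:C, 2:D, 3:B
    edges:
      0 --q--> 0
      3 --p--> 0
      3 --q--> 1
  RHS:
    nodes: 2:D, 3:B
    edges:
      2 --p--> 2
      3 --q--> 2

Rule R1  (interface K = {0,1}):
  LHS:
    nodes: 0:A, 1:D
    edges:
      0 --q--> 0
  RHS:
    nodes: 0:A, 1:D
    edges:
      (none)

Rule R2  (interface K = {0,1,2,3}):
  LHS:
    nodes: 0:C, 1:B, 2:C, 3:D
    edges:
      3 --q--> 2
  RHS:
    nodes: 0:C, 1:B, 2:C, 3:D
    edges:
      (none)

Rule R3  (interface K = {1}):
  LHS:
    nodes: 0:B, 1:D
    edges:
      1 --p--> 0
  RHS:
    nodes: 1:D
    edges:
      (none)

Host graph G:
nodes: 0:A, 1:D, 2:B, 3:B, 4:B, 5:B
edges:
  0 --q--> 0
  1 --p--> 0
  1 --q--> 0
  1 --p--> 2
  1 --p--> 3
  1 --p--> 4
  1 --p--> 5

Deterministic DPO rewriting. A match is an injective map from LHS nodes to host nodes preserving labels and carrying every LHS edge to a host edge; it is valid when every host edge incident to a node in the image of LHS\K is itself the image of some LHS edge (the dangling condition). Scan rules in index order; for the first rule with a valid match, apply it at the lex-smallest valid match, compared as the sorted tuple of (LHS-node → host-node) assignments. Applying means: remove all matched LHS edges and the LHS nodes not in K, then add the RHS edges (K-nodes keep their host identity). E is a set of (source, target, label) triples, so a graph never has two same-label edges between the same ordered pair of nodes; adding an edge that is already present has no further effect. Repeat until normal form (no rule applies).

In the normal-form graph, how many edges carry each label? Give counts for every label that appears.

Answer: p:1 q:1

Derivation:
[0] host  ⇒  6 nodes, 7 edges  {0-q->0 1-p->0 1-q->0 1-p->2 1-p->3 1-p->4 1-p->5}
[1] R1 @ {0↦0, 1↦1}  ⇒  6 nodes, 6 edges  {1-p->0 1-q->0 1-p->2 1-p->3 1-p->4 1-p->5}
[2] R3 @ {0↦2, 1↦1}  ⇒  5 nodes, 5 edges  {1-p->0 1-q->0 1-p->3 1-p->4 1-p->5}
[3] R3 @ {0↦3, 1↦1}  ⇒  4 nodes, 4 edges  {1-p->0 1-q->0 1-p->4 1-p->5}
[4] R3 @ {0↦4, 1↦1}  ⇒  3 nodes, 3 edges  {1-p->0 1-q->0 1-p->5}
[5] R3 @ {0↦5, 1↦1}  ⇒  2 nodes, 2 edges  {1-p->0 1-q->0}
normal form: no rule applies after step 5
NF edges: [(1, 0, 'p'), (1, 0, 'q')]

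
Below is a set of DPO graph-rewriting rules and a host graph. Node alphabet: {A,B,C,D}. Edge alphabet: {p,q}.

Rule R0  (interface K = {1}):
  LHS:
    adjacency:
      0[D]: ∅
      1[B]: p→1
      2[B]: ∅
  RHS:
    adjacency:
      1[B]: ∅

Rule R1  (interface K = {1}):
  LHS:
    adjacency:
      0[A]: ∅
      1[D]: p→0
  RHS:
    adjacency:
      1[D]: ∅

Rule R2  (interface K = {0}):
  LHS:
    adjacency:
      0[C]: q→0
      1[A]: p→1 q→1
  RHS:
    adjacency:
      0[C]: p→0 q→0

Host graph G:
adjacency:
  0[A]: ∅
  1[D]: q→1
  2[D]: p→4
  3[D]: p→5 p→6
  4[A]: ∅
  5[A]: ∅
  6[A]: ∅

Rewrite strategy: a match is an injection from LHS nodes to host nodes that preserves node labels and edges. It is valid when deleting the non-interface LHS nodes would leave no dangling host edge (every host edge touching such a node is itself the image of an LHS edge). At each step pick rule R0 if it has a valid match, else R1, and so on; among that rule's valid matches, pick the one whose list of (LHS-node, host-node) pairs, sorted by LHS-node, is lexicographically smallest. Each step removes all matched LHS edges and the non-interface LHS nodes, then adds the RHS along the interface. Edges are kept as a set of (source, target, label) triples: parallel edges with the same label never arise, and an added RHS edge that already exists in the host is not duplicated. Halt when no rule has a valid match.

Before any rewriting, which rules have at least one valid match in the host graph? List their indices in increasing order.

Answer: [R1]

Derivation:
R0: no valid match — LHS pattern not found
R1: 3 valid matches — {0↦4, 1↦2}, {0↦5, 1↦3}, {0↦6, 1↦3}
R2: no valid match — LHS pattern not found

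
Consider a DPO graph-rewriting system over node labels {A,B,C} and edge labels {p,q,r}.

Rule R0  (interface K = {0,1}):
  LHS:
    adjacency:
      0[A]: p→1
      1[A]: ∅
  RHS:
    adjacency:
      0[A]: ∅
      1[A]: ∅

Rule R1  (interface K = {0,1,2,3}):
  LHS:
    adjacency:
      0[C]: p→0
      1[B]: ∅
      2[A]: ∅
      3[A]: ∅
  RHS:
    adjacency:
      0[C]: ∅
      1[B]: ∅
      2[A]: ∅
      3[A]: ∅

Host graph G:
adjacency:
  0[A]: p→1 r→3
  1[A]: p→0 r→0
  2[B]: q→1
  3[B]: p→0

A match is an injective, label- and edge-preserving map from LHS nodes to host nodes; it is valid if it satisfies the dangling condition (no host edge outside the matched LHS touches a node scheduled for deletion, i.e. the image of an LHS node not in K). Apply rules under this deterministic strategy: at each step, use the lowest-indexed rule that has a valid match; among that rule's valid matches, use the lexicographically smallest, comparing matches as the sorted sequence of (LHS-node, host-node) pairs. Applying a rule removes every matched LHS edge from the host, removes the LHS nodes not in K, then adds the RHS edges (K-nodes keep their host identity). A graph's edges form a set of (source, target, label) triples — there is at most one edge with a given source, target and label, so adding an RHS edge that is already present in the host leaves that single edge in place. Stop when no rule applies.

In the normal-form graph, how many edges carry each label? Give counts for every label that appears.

[0] host  ⇒  4 nodes, 6 edges  {0-p->1 0-r->3 1-p->0 1-r->0 2-q->1 3-p->0}
[1] R0 @ {0↦0, 1↦1}  ⇒  4 nodes, 5 edges  {0-r->3 1-p->0 1-r->0 2-q->1 3-p->0}
[2] R0 @ {0↦1, 1↦0}  ⇒  4 nodes, 4 edges  {0-r->3 1-r->0 2-q->1 3-p->0}
normal form: no rule applies after step 2
NF edges: [(0, 3, 'r'), (1, 0, 'r'), (2, 1, 'q'), (3, 0, 'p')]

Answer: p:1 q:1 r:2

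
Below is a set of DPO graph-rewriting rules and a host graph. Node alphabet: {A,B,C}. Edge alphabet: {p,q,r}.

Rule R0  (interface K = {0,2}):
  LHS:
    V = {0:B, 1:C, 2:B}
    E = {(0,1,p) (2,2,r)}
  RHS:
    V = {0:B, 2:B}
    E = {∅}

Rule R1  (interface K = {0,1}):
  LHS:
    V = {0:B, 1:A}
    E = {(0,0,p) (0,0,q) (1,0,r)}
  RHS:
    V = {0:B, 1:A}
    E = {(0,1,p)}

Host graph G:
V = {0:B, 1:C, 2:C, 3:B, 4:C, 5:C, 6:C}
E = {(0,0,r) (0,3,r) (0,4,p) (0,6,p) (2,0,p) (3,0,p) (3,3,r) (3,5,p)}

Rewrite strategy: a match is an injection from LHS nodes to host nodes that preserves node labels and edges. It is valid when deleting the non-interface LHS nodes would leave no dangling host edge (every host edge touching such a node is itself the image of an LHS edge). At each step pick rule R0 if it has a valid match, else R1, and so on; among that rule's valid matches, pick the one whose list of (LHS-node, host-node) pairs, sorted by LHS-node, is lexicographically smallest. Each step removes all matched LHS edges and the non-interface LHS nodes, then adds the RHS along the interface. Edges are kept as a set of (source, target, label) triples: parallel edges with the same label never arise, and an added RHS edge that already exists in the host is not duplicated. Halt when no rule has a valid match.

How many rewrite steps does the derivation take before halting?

start.  V:7 E:8  edges: 0-r->0 0-r->3 0-p->4 0-p->6 2-p->0 3-p->0 3-r->3 3-p->5
1. fire R0 via {0↦0, 1↦4, 2↦3}  →  V:6 E:6  edges: 0-r->0 0-r->3 0-p->6 2-p->0 3-p->0 3-p->5
2. fire R0 via {0↦3, 1↦5, 2↦0}  →  V:5 E:4  edges: 0-r->3 0-p->6 2-p->0 3-p->0
halt: no rule applies after step 2

Answer: 2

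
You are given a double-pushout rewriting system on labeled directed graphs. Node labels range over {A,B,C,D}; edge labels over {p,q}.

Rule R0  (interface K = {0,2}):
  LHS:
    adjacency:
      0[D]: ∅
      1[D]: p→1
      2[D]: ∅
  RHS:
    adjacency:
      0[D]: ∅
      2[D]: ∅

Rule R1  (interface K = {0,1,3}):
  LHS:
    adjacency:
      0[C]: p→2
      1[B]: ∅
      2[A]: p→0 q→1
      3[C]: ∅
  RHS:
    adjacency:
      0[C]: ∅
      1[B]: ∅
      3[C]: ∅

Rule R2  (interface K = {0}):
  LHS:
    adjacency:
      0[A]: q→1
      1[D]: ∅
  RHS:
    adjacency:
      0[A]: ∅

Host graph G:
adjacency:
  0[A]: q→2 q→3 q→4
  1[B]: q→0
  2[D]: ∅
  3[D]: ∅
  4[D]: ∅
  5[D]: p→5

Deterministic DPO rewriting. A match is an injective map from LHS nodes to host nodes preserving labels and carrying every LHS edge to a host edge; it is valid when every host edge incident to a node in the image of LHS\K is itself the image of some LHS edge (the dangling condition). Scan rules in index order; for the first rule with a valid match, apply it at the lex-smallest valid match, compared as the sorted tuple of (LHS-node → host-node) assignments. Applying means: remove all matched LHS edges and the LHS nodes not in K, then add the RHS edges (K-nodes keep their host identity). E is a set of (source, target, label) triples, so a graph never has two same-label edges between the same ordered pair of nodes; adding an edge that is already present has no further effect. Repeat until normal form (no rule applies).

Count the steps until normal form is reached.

Answer: 4

Steps:
start.  V:6 E:5  edges: 0-q->2 0-q->3 0-q->4 1-q->0 5-p->5
1. fire R0 via {0↦2, 1↦5, 2↦3}  →  V:5 E:4  edges: 0-q->2 0-q->3 0-q->4 1-q->0
2. fire R2 via {0↦0, 1↦2}  →  V:4 E:3  edges: 0-q->3 0-q->4 1-q->0
3. fire R2 via {0↦0, 1↦3}  →  V:3 E:2  edges: 0-q->4 1-q->0
4. fire R2 via {0↦0, 1↦4}  →  V:2 E:1  edges: 1-q->0
halt: no rule applies after step 4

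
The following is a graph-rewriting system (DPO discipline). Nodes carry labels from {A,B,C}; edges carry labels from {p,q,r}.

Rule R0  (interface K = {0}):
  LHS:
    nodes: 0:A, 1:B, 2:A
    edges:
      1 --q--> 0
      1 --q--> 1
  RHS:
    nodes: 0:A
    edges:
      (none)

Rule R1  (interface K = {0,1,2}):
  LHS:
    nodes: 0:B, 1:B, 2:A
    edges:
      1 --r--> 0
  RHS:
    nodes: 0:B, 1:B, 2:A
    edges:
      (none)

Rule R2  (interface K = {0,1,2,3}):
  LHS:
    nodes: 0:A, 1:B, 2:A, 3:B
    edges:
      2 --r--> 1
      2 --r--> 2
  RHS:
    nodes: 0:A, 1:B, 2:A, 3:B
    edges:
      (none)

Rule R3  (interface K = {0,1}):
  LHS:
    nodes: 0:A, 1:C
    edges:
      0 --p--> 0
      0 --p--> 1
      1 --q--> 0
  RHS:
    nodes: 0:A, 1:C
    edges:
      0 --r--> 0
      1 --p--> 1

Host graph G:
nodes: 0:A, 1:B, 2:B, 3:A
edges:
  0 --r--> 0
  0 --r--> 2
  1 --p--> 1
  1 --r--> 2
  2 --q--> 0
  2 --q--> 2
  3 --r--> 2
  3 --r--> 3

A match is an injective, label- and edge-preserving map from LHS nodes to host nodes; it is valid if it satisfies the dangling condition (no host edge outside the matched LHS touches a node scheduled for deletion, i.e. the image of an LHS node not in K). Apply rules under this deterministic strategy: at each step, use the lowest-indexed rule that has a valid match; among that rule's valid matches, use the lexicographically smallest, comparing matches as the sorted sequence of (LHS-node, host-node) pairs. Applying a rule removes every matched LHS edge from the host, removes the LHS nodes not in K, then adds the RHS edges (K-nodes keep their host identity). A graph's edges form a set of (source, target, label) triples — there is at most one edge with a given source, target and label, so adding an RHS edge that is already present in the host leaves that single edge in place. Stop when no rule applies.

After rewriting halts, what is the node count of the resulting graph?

Answer: 2

Rewrite trace:
initial: |V|=4 |E|=8  E = 0-r->0 0-r->2 1-p->1 1-r->2 2-q->0 2-q->2 3-r->2 3-r->3
step 1: apply R1 at {0↦2, 1↦1, 2↦0}  → |V|=4 |E|=7  E = 0-r->0 0-r->2 1-p->1 2-q->0 2-q->2 3-r->2 3-r->3
step 2: apply R2 at {0↦0, 1↦2, 2↦3, 3↦1}  → |V|=4 |E|=5  E = 0-r->0 0-r->2 1-p->1 2-q->0 2-q->2
step 3: apply R2 at {0↦3, 1↦2, 2↦0, 3↦1}  → |V|=4 |E|=3  E = 1-p->1 2-q->0 2-q->2
step 4: apply R0 at {0↦0, 1↦2, 2↦3}  → |V|=2 |E|=1  E = 1-p->1
normal form: no rule applies after step 4
NF nodes: {0:A, 1:B}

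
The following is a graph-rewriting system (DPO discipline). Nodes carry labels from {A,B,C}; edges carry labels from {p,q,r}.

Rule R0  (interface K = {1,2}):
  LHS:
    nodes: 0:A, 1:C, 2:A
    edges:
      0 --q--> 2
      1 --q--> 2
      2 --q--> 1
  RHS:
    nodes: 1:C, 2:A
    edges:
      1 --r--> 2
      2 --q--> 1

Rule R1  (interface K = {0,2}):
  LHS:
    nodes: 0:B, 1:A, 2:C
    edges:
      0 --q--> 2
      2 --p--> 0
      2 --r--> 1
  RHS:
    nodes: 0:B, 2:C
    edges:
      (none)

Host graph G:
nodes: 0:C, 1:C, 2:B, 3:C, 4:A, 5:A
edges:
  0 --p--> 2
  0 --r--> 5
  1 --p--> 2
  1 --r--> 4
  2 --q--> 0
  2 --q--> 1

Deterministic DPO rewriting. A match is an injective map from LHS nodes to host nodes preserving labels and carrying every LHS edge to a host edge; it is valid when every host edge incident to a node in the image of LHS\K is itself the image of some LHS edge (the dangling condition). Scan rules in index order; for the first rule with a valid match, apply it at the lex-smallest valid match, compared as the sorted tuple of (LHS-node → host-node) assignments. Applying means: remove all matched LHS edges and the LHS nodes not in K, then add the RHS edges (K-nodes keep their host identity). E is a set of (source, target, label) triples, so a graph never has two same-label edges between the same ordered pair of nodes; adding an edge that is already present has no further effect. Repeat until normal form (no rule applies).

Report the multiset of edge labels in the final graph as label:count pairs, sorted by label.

Answer: (no edges)

Rewrite trace:
start.  V:6 E:6  edges: 0-p->2 0-r->5 1-p->2 1-r->4 2-q->0 2-q->1
1. fire R1 via {0↦2, 1↦4, 2↦1}  →  V:5 E:3  edges: 0-p->2 0-r->5 2-q->0
2. fire R1 via {0↦2, 1↦5, 2↦0}  →  V:4 E:0  edges: ∅
halt: no rule applies after step 2
NF edges: []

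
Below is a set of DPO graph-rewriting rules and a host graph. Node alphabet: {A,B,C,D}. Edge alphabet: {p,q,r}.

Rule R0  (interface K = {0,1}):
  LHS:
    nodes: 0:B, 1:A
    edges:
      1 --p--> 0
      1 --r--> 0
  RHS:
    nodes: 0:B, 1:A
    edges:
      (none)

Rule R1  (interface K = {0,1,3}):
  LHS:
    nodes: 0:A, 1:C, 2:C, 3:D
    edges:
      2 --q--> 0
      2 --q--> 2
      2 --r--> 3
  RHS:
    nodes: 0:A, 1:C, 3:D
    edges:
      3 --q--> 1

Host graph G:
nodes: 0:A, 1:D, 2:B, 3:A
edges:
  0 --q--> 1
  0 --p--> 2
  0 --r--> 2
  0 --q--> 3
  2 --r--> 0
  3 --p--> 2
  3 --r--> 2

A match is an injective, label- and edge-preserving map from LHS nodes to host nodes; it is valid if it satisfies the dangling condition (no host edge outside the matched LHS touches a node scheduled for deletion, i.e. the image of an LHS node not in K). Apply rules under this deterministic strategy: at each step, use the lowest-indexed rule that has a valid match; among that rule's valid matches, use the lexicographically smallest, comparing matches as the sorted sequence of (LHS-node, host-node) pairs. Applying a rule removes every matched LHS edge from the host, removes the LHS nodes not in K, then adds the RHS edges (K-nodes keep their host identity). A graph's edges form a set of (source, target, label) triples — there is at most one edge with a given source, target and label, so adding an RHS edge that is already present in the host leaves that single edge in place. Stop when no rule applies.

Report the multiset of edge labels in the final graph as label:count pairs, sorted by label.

Answer: q:2 r:1

Steps:
[0] host  ⇒  4 nodes, 7 edges  {0-q->1 0-p->2 0-r->2 0-q->3 2-r->0 3-p->2 3-r->2}
[1] R0 @ {0↦2, 1↦0}  ⇒  4 nodes, 5 edges  {0-q->1 0-q->3 2-r->0 3-p->2 3-r->2}
[2] R0 @ {0↦2, 1↦3}  ⇒  4 nodes, 3 edges  {0-q->1 0-q->3 2-r->0}
normal form: no rule applies after step 2
NF edges: [(0, 1, 'q'), (0, 3, 'q'), (2, 0, 'r')]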